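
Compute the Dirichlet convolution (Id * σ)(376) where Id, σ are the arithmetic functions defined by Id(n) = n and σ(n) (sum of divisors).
(Id * σ)(376) = 4655

Divisors of 376: [1, 2, 4, 8, 47, 94, 188, 376]. For each d | 376:
  d = 1: Id(1) · σ(376/1) = 1 · 720 = 720
  d = 2: Id(2) · σ(376/2) = 2 · 336 = 672
  d = 4: Id(4) · σ(376/4) = 4 · 144 = 576
  d = 8: Id(8) · σ(376/8) = 8 · 48 = 384
  d = 47: Id(47) · σ(376/47) = 47 · 15 = 705
  d = 94: Id(94) · σ(376/94) = 94 · 7 = 658
  d = 188: Id(188) · σ(376/188) = 188 · 3 = 564
  d = 376: Id(376) · σ(376/376) = 376 · 1 = 376
Summing: (Id * σ)(376) = 720 + 672 + 576 + 384 + 705 + 658 + 564 + 376 = 4655.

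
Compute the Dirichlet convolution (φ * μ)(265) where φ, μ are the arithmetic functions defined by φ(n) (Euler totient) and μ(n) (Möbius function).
(φ * μ)(265) = 153

Divisors of 265: [1, 5, 53, 265]. For each d | 265:
  d = 1: φ(1) · μ(265/1) = 1 · 1 = 1
  d = 5: φ(5) · μ(265/5) = 4 · -1 = -4
  d = 53: φ(53) · μ(265/53) = 52 · -1 = -52
  d = 265: φ(265) · μ(265/265) = 208 · 1 = 208
Summing: (φ * μ)(265) = 1 + -4 + -52 + 208 = 153.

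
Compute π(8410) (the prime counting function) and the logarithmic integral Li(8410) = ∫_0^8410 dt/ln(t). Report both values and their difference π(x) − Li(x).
π(8410) = 1051;  Li(8410) ≈ 1071.91;  π(x) − Li(x) ≈ -20.91.

Direct count of primes ≤ 8410 gives π(8410) = 1051. Numerical evaluation of the logarithmic integral gives Li(8410) ≈ 1071.91. The difference π(x) − Li(x) ≈ -20.91 is typically negative for small/moderate x (Li(x) overestimates), though Littlewood's theorem shows this sign changes infinitely often.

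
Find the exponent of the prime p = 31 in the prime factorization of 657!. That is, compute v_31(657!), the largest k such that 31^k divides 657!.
v_31(657!) = 21

Legendre's formula: v_p(n!) = Σ_{k ≥ 1} ⌊n / p^k⌋. For p = 31, n = 657, the terms are:
  ⌊657/31^1⌋ = ⌊657/31⌋ = 21
(the next term ⌊657/31^2⌋ = 0, terminating the sum). Summing: v_31(657!) = 21 = 21.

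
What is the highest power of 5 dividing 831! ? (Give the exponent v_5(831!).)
v_5(831!) = 206

Legendre's formula: v_p(n!) = Σ_{k ≥ 1} ⌊n / p^k⌋. For p = 5, n = 831, the terms are:
  ⌊831/5^1⌋ = ⌊831/5⌋ = 166
  ⌊831/5^2⌋ = ⌊831/25⌋ = 33
  ⌊831/5^3⌋ = ⌊831/125⌋ = 6
  ⌊831/5^4⌋ = ⌊831/625⌋ = 1
(the next term ⌊831/5^5⌋ = 0, terminating the sum). Summing: v_5(831!) = 166 + 33 + 6 + 1 = 206.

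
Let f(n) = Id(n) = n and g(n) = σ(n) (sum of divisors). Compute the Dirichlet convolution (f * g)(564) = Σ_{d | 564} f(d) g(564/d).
(Id * σ)(564) = 11305

Divisors of 564: [1, 2, 3, 4, 6, 12, 47, 94, 141, 188, 282, 564]. For each d | 564:
  d = 1: Id(1) · σ(564/1) = 1 · 1344 = 1344
  d = 2: Id(2) · σ(564/2) = 2 · 576 = 1152
  d = 3: Id(3) · σ(564/3) = 3 · 336 = 1008
  d = 4: Id(4) · σ(564/4) = 4 · 192 = 768
  d = 6: Id(6) · σ(564/6) = 6 · 144 = 864
  d = 12: Id(12) · σ(564/12) = 12 · 48 = 576
  d = 47: Id(47) · σ(564/47) = 47 · 28 = 1316
  d = 94: Id(94) · σ(564/94) = 94 · 12 = 1128
  d = 141: Id(141) · σ(564/141) = 141 · 7 = 987
  d = 188: Id(188) · σ(564/188) = 188 · 4 = 752
  d = 282: Id(282) · σ(564/282) = 282 · 3 = 846
  d = 564: Id(564) · σ(564/564) = 564 · 1 = 564
Summing: (Id * σ)(564) = 1344 + 1152 + 1008 + 768 + 864 + 576 + 1316 + 1128 + 987 + 752 + 846 + 564 = 11305.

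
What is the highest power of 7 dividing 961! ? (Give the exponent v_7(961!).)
v_7(961!) = 158

Legendre's formula: v_p(n!) = Σ_{k ≥ 1} ⌊n / p^k⌋. For p = 7, n = 961, the terms are:
  ⌊961/7^1⌋ = ⌊961/7⌋ = 137
  ⌊961/7^2⌋ = ⌊961/49⌋ = 19
  ⌊961/7^3⌋ = ⌊961/343⌋ = 2
(the next term ⌊961/7^4⌋ = 0, terminating the sum). Summing: v_7(961!) = 137 + 19 + 2 = 158.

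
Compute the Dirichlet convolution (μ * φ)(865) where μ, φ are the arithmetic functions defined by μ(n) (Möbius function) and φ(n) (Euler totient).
(μ * φ)(865) = 513

Divisors of 865: [1, 5, 173, 865]. For each d | 865:
  d = 1: μ(1) · φ(865/1) = 1 · 688 = 688
  d = 5: μ(5) · φ(865/5) = -1 · 172 = -172
  d = 173: μ(173) · φ(865/173) = -1 · 4 = -4
  d = 865: μ(865) · φ(865/865) = 1 · 1 = 1
Summing: (μ * φ)(865) = 688 + -172 + -4 + 1 = 513.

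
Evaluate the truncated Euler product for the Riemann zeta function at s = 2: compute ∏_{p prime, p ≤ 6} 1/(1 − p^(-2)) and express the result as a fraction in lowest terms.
∏ = 25/16

The primes p ≤ 6 are [2, 3, 5]. For each prime, (1 − 1/p^2)^(-1) = p^2 / (p^2 − 1). The product is (1 − 1/2^2)^(-1), (1 − 1/3^2)^(-1), (1 − 1/5^2)^(-1) = ∏ p^2 / (p^2 − 1) = 25/16.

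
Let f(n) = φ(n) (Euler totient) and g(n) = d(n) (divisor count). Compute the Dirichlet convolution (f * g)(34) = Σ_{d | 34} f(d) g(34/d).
(φ * d)(34) = 54

Divisors of 34: [1, 2, 17, 34]. For each d | 34:
  d = 1: φ(1) · d(34/1) = 1 · 4 = 4
  d = 2: φ(2) · d(34/2) = 1 · 2 = 2
  d = 17: φ(17) · d(34/17) = 16 · 2 = 32
  d = 34: φ(34) · d(34/34) = 16 · 1 = 16
Summing: (φ * d)(34) = 4 + 2 + 32 + 16 = 54.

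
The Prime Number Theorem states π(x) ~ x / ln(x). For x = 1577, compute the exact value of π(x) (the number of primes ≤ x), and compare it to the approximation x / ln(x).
π(1577) = 248;  x/ln(x) ≈ 214.17;  relative error ≈ 13.64%.

Directly count primes up to 1577: π(1577) = 248. The PNT approximation gives 1577/ln(1577) ≈ 1577/7.36328 ≈ 214.17. Relative error (π(x) − x/ln(x)) / π(x) ≈ 13.64%; the approximation is known to undercount slightly (Li(x) is a better estimate).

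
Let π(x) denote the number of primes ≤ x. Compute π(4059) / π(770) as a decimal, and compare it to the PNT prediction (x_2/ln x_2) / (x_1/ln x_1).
π(4059)/π(770) = 560/136 ≈ 4.1176;  PNT prediction ≈ 4.2168.

π(770) = 136 and π(4059) = 560, so π(4059)/π(770) ≈ 4.1176. The PNT-predicted ratio is (4059/ln(4059)) / (770/ln(770)) ≈ 4.2168. The two agree to within a few percent, as expected.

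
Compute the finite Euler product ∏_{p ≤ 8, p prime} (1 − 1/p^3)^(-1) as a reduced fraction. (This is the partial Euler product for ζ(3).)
∏ = 18375/15314

The primes p ≤ 8 are [2, 3, 5, 7]. For each prime, (1 − 1/p^3)^(-1) = p^3 / (p^3 − 1). The product is (1 − 1/2^3)^(-1), (1 − 1/3^3)^(-1), (1 − 1/5^3)^(-1), (1 − 1/7^3)^(-1) = ∏ p^3 / (p^3 − 1) = 18375/15314.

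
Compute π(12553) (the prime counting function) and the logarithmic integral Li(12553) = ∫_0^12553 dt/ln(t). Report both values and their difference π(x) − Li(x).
π(12553) = 1500;  Li(12553) ≈ 1519.83;  π(x) − Li(x) ≈ -19.83.

Direct count of primes ≤ 12553 gives π(12553) = 1500. Numerical evaluation of the logarithmic integral gives Li(12553) ≈ 1519.83. The difference π(x) − Li(x) ≈ -19.83 is typically negative for small/moderate x (Li(x) overestimates), though Littlewood's theorem shows this sign changes infinitely often.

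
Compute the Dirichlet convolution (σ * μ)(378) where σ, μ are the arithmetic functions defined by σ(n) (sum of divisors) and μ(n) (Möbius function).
(σ * μ)(378) = 378

Divisors of 378: [1, 2, 3, 6, 7, 9, 14, 18, 21, 27, 42, 54, 63, 126, 189, 378]. For each d | 378:
  d = 1: σ(1) · μ(378/1) = 1 · 0 = 0
  d = 2: σ(2) · μ(378/2) = 3 · 0 = 0
  d = 3: σ(3) · μ(378/3) = 4 · 0 = 0
  d = 6: σ(6) · μ(378/6) = 12 · 0 = 0
  d = 7: σ(7) · μ(378/7) = 8 · 0 = 0
  d = 9: σ(9) · μ(378/9) = 13 · -1 = -13
  d = 14: σ(14) · μ(378/14) = 24 · 0 = 0
  d = 18: σ(18) · μ(378/18) = 39 · 1 = 39
  d = 21: σ(21) · μ(378/21) = 32 · 0 = 0
  d = 27: σ(27) · μ(378/27) = 40 · 1 = 40
  d = 42: σ(42) · μ(378/42) = 96 · 0 = 0
  d = 54: σ(54) · μ(378/54) = 120 · -1 = -120
  d = 63: σ(63) · μ(378/63) = 104 · 1 = 104
  d = 126: σ(126) · μ(378/126) = 312 · -1 = -312
  d = 189: σ(189) · μ(378/189) = 320 · -1 = -320
  d = 378: σ(378) · μ(378/378) = 960 · 1 = 960
Summing: (σ * μ)(378) = 0 + 0 + 0 + 0 + 0 + -13 + 0 + 39 + 0 + 40 + 0 + -120 + 104 + -312 + -320 + 960 = 378.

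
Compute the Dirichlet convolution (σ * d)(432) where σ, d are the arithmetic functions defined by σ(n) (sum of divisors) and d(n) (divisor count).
(σ * d)(432) = 8118

Divisors of 432: [1, 2, 3, 4, 6, 8, 9, 12, 16, 18, 24, 27, 36, 48, 54, 72, 108, 144, 216, 432]. For each d | 432:
  d = 1: σ(1) · d(432/1) = 1 · 20 = 20
  d = 2: σ(2) · d(432/2) = 3 · 16 = 48
  d = 3: σ(3) · d(432/3) = 4 · 15 = 60
  d = 4: σ(4) · d(432/4) = 7 · 12 = 84
  d = 6: σ(6) · d(432/6) = 12 · 12 = 144
  d = 8: σ(8) · d(432/8) = 15 · 8 = 120
  d = 9: σ(9) · d(432/9) = 13 · 10 = 130
  d = 12: σ(12) · d(432/12) = 28 · 9 = 252
  d = 16: σ(16) · d(432/16) = 31 · 4 = 124
  d = 18: σ(18) · d(432/18) = 39 · 8 = 312
  d = 24: σ(24) · d(432/24) = 60 · 6 = 360
  d = 27: σ(27) · d(432/27) = 40 · 5 = 200
  d = 36: σ(36) · d(432/36) = 91 · 6 = 546
  d = 48: σ(48) · d(432/48) = 124 · 3 = 372
  d = 54: σ(54) · d(432/54) = 120 · 4 = 480
  d = 72: σ(72) · d(432/72) = 195 · 4 = 780
  d = 108: σ(108) · d(432/108) = 280 · 3 = 840
  d = 144: σ(144) · d(432/144) = 403 · 2 = 806
  d = 216: σ(216) · d(432/216) = 600 · 2 = 1200
  d = 432: σ(432) · d(432/432) = 1240 · 1 = 1240
Summing: (σ * d)(432) = 20 + 48 + 60 + 84 + 144 + 120 + 130 + 252 + 124 + 312 + 360 + 200 + 546 + 372 + 480 + 780 + 840 + 806 + 1200 + 1240 = 8118.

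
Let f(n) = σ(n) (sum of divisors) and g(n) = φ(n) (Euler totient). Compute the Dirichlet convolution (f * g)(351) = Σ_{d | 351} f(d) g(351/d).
(σ * φ)(351) = 2808

Divisors of 351: [1, 3, 9, 13, 27, 39, 117, 351]. For each d | 351:
  d = 1: σ(1) · φ(351/1) = 1 · 216 = 216
  d = 3: σ(3) · φ(351/3) = 4 · 72 = 288
  d = 9: σ(9) · φ(351/9) = 13 · 24 = 312
  d = 13: σ(13) · φ(351/13) = 14 · 18 = 252
  d = 27: σ(27) · φ(351/27) = 40 · 12 = 480
  d = 39: σ(39) · φ(351/39) = 56 · 6 = 336
  d = 117: σ(117) · φ(351/117) = 182 · 2 = 364
  d = 351: σ(351) · φ(351/351) = 560 · 1 = 560
Summing: (σ * φ)(351) = 216 + 288 + 312 + 252 + 480 + 336 + 364 + 560 = 2808.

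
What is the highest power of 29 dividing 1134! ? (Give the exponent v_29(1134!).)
v_29(1134!) = 40

Legendre's formula: v_p(n!) = Σ_{k ≥ 1} ⌊n / p^k⌋. For p = 29, n = 1134, the terms are:
  ⌊1134/29^1⌋ = ⌊1134/29⌋ = 39
  ⌊1134/29^2⌋ = ⌊1134/841⌋ = 1
(the next term ⌊1134/29^3⌋ = 0, terminating the sum). Summing: v_29(1134!) = 39 + 1 = 40.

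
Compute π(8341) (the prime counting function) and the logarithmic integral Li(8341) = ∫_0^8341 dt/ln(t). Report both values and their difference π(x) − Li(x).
π(8341) = 1045;  Li(8341) ≈ 1064.27;  π(x) − Li(x) ≈ -19.27.

Direct count of primes ≤ 8341 gives π(8341) = 1045. Numerical evaluation of the logarithmic integral gives Li(8341) ≈ 1064.27. The difference π(x) − Li(x) ≈ -19.27 is typically negative for small/moderate x (Li(x) overestimates), though Littlewood's theorem shows this sign changes infinitely often.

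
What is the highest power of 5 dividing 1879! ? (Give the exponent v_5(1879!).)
v_5(1879!) = 468

Legendre's formula: v_p(n!) = Σ_{k ≥ 1} ⌊n / p^k⌋. For p = 5, n = 1879, the terms are:
  ⌊1879/5^1⌋ = ⌊1879/5⌋ = 375
  ⌊1879/5^2⌋ = ⌊1879/25⌋ = 75
  ⌊1879/5^3⌋ = ⌊1879/125⌋ = 15
  ⌊1879/5^4⌋ = ⌊1879/625⌋ = 3
(the next term ⌊1879/5^5⌋ = 0, terminating the sum). Summing: v_5(1879!) = 375 + 75 + 15 + 3 = 468.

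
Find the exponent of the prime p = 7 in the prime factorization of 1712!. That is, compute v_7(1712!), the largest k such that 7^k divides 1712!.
v_7(1712!) = 282

Legendre's formula: v_p(n!) = Σ_{k ≥ 1} ⌊n / p^k⌋. For p = 7, n = 1712, the terms are:
  ⌊1712/7^1⌋ = ⌊1712/7⌋ = 244
  ⌊1712/7^2⌋ = ⌊1712/49⌋ = 34
  ⌊1712/7^3⌋ = ⌊1712/343⌋ = 4
(the next term ⌊1712/7^4⌋ = 0, terminating the sum). Summing: v_7(1712!) = 244 + 34 + 4 = 282.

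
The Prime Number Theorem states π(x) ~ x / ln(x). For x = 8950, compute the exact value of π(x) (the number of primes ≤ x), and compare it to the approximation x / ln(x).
π(8950) = 1112;  x/ln(x) ≈ 983.58;  relative error ≈ 11.55%.

Directly count primes up to 8950: π(8950) = 1112. The PNT approximation gives 8950/ln(8950) ≈ 8950/9.09941 ≈ 983.58. Relative error (π(x) − x/ln(x)) / π(x) ≈ 11.55%; the approximation is known to undercount slightly (Li(x) is a better estimate).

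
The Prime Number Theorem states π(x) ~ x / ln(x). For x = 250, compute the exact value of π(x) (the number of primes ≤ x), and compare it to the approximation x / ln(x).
π(250) = 53;  x/ln(x) ≈ 45.28;  relative error ≈ 14.57%.

Directly count primes up to 250: π(250) = 53. The PNT approximation gives 250/ln(250) ≈ 250/5.52146 ≈ 45.28. Relative error (π(x) − x/ln(x)) / π(x) ≈ 14.57%; the approximation is known to undercount slightly (Li(x) is a better estimate).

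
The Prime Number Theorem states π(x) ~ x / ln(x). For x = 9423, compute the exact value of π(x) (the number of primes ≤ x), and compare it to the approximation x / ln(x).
π(9423) = 1166;  x/ln(x) ≈ 1029.73;  relative error ≈ 11.69%.

Directly count primes up to 9423: π(9423) = 1166. The PNT approximation gives 9423/ln(9423) ≈ 9423/9.15091 ≈ 1029.73. Relative error (π(x) − x/ln(x)) / π(x) ≈ 11.69%; the approximation is known to undercount slightly (Li(x) is a better estimate).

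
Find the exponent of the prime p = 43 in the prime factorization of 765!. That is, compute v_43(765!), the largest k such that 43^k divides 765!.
v_43(765!) = 17

Legendre's formula: v_p(n!) = Σ_{k ≥ 1} ⌊n / p^k⌋. For p = 43, n = 765, the terms are:
  ⌊765/43^1⌋ = ⌊765/43⌋ = 17
(the next term ⌊765/43^2⌋ = 0, terminating the sum). Summing: v_43(765!) = 17 = 17.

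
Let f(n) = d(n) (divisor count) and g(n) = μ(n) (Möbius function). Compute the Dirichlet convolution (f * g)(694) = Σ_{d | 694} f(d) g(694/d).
(d * μ)(694) = 1

Divisors of 694: [1, 2, 347, 694]. For each d | 694:
  d = 1: d(1) · μ(694/1) = 1 · 1 = 1
  d = 2: d(2) · μ(694/2) = 2 · -1 = -2
  d = 347: d(347) · μ(694/347) = 2 · -1 = -2
  d = 694: d(694) · μ(694/694) = 4 · 1 = 4
Summing: (d * μ)(694) = 1 + -2 + -2 + 4 = 1.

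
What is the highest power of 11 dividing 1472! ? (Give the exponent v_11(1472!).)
v_11(1472!) = 146

Legendre's formula: v_p(n!) = Σ_{k ≥ 1} ⌊n / p^k⌋. For p = 11, n = 1472, the terms are:
  ⌊1472/11^1⌋ = ⌊1472/11⌋ = 133
  ⌊1472/11^2⌋ = ⌊1472/121⌋ = 12
  ⌊1472/11^3⌋ = ⌊1472/1331⌋ = 1
(the next term ⌊1472/11^4⌋ = 0, terminating the sum). Summing: v_11(1472!) = 133 + 12 + 1 = 146.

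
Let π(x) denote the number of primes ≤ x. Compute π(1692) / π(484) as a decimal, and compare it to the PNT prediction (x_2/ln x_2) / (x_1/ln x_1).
π(1692)/π(484) = 263/92 ≈ 2.8587;  PNT prediction ≈ 2.9073.

π(484) = 92 and π(1692) = 263, so π(1692)/π(484) ≈ 2.8587. The PNT-predicted ratio is (1692/ln(1692)) / (484/ln(484)) ≈ 2.9073. The two agree to within a few percent, as expected.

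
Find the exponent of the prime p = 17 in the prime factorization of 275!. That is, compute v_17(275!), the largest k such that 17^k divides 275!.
v_17(275!) = 16

Legendre's formula: v_p(n!) = Σ_{k ≥ 1} ⌊n / p^k⌋. For p = 17, n = 275, the terms are:
  ⌊275/17^1⌋ = ⌊275/17⌋ = 16
(the next term ⌊275/17^2⌋ = 0, terminating the sum). Summing: v_17(275!) = 16 = 16.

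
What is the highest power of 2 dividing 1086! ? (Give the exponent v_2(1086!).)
v_2(1086!) = 1080

Legendre's formula: v_p(n!) = Σ_{k ≥ 1} ⌊n / p^k⌋. For p = 2, n = 1086, the terms are:
  ⌊1086/2^1⌋ = ⌊1086/2⌋ = 543
  ⌊1086/2^2⌋ = ⌊1086/4⌋ = 271
  ⌊1086/2^3⌋ = ⌊1086/8⌋ = 135
  ⌊1086/2^4⌋ = ⌊1086/16⌋ = 67
  ⌊1086/2^5⌋ = ⌊1086/32⌋ = 33
  ⌊1086/2^6⌋ = ⌊1086/64⌋ = 16
  ⌊1086/2^7⌋ = ⌊1086/128⌋ = 8
  ⌊1086/2^8⌋ = ⌊1086/256⌋ = 4
  ⌊1086/2^9⌋ = ⌊1086/512⌋ = 2
  ⌊1086/2^10⌋ = ⌊1086/1024⌋ = 1
(the next term ⌊1086/2^11⌋ = 0, terminating the sum). Summing: v_2(1086!) = 543 + 271 + 135 + 67 + 33 + 16 + 8 + 4 + 2 + 1 = 1080.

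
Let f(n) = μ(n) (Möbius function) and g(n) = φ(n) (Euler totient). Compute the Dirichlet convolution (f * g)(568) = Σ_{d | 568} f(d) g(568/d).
(μ * φ)(568) = 138

Divisors of 568: [1, 2, 4, 8, 71, 142, 284, 568]. For each d | 568:
  d = 1: μ(1) · φ(568/1) = 1 · 280 = 280
  d = 2: μ(2) · φ(568/2) = -1 · 140 = -140
  d = 4: μ(4) · φ(568/4) = 0 · 70 = 0
  d = 8: μ(8) · φ(568/8) = 0 · 70 = 0
  d = 71: μ(71) · φ(568/71) = -1 · 4 = -4
  d = 142: μ(142) · φ(568/142) = 1 · 2 = 2
  d = 284: μ(284) · φ(568/284) = 0 · 1 = 0
  d = 568: μ(568) · φ(568/568) = 0 · 1 = 0
Summing: (μ * φ)(568) = 280 + -140 + 0 + 0 + -4 + 2 + 0 + 0 = 138.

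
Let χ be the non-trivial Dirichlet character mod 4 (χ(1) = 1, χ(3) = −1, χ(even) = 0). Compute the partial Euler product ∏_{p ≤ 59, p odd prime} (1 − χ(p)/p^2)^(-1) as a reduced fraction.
∏ = 21166213940439075800336462671/23105733135420641771520000000

The odd primes p ≤ 59 are [3, 5, 7, 11, 13, 17, 19, 23, 29, 31, 37, 41, 43, 47, 53, 59]. For each, χ(p) = 1 if p ≡ 1 mod 4, χ(p) = −1 if p ≡ 3 mod 4. Taking (1 − χ(p)/p^2)^(-1) = p^2/(p^2 − χ(p)): (1 − (-1)/3^2)^(-1) · (1 − (1)/5^2)^(-1) · (1 − (-1)/7^2)^(-1) · (1 − (-1)/11^2)^(-1) · (1 − (1)/13^2)^(-1) · (1 − (1)/17^2)^(-1) · (1 − (-1)/19^2)^(-1) · (1 − (-1)/23^2)^(-1) · (1 − (1)/29^2)^(-1) · (1 − (-1)/31^2)^(-1) · (1 − (1)/37^2)^(-1) · (1 − (1)/41^2)^(-1) · (1 − (-1)/43^2)^(-1) · (1 − (-1)/47^2)^(-1) · (1 − (1)/53^2)^(-1) · (1 − (-1)/59^2)^(-1) = 21166213940439075800336462671/23105733135420641771520000000.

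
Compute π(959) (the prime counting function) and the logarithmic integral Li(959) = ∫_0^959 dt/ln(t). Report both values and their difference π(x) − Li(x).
π(959) = 162;  Li(959) ≈ 171.66;  π(x) − Li(x) ≈ -9.66.

Direct count of primes ≤ 959 gives π(959) = 162. Numerical evaluation of the logarithmic integral gives Li(959) ≈ 171.66. The difference π(x) − Li(x) ≈ -9.66 is typically negative for small/moderate x (Li(x) overestimates), though Littlewood's theorem shows this sign changes infinitely often.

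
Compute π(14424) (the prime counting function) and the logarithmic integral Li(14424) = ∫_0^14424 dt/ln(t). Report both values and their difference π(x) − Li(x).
π(14424) = 1691;  Li(14424) ≈ 1716.60;  π(x) − Li(x) ≈ -25.60.

Direct count of primes ≤ 14424 gives π(14424) = 1691. Numerical evaluation of the logarithmic integral gives Li(14424) ≈ 1716.60. The difference π(x) − Li(x) ≈ -25.60 is typically negative for small/moderate x (Li(x) overestimates), though Littlewood's theorem shows this sign changes infinitely often.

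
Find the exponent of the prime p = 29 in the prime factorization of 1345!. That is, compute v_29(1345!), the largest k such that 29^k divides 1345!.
v_29(1345!) = 47

Legendre's formula: v_p(n!) = Σ_{k ≥ 1} ⌊n / p^k⌋. For p = 29, n = 1345, the terms are:
  ⌊1345/29^1⌋ = ⌊1345/29⌋ = 46
  ⌊1345/29^2⌋ = ⌊1345/841⌋ = 1
(the next term ⌊1345/29^3⌋ = 0, terminating the sum). Summing: v_29(1345!) = 46 + 1 = 47.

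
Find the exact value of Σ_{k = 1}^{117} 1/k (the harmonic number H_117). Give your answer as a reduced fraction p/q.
H_117 = 92871598140184128096692969865041386290666258684529/17379782769567790172972927968296006432665936992320

Direct summation: H_117 = 1 + 1/2 + ... + 1/117. The least common denominator is lcm(1, ..., 117) = 955888052326228459513511038256280353796626534577600; over this denominator the numerator is 955888052326228459513511038256280353796626534577600 + 477944026163114229756755519128140176898313267288800 + 318629350775409486504503679418760117932208844859200 + 238972013081557114878377759564070088449156633644400 + 191177610465245691902702207651256070759325306915520 + 159314675387704743252251839709380058966104422429600 + 136555436046604065644787291179468621970946647796800 + 119486006540778557439188879782035044224578316822200 + 106209783591803162168167893139586705977402948286400 + 95588805232622845951351103825628035379662653457760 + 86898913847838950864864639841480032163329684961600 + 79657337693852371626125919854690029483052211214800 + 73529850178940650731808541404329257984355887275200 + 68277718023302032822393645589734310985473323898400 + 63725870155081897300900735883752023586441768971840 + 59743003270389278719594439891017522112289158411100 + 56228708960366379971383002250369432576272149092800 + 53104891795901581084083946569793352988701474143200 + 50309897490854129448079528329277913357717186030400 + 47794402616311422975675551912814017689831326728880 + 45518478682201355214929097059822873990315549265600 + 43449456923919475432432319920740016081664842480800 + 41560350101140367804935262532881754512896805851200 + 39828668846926185813062959927345014741526105607400 + 38235522093049138380540441530251214151865061383104 + 36764925089470325365904270702164628992177943637600 + 35403261197267720722722631046528901992467649428800 + 34138859011651016411196822794867155492736661949200 + 32961656976766498603914173732975184613676777054400 + 31862935077540948650450367941876011793220884485920 + 30835098462136401919790678653428398509568597889600 + 29871501635194639359797219945508761056144579205550 + 28966304615946316954954879947160010721109894987200 + 28114354480183189985691501125184716288136074546400 + 27311087209320813128957458235893724394189329559360 + 26552445897950790542041973284896676494350737071600 + 25834812225033201608473271304223793345854771204800 + 25154948745427064724039764164638956678858593015200 + 24509950059646883577269513801443085994785295758400 + 23897201308155711487837775956407008844915663364440 + 23314342739664108768622220445275130580405525233600 + 22759239341100677607464548529911436995157774632800 + 22229954705261126965430489261773961716200617083200 + 21724728461959737716216159960370008040832421240400 + 21241956718360632433633578627917341195480589657280 + 20780175050570183902467631266440877256448402925600 + 20338043666515499138585341239495326676523968820800 + 19914334423463092906531479963672507370763052803700 + 19507919435229152234969613025638374567278092542400 + 19117761046524569190270220765125607075932530691552 + 18742902986788793323794334083456477525424049697600 + 18382462544735162682952135351082314496088971818800 + 18035623628796763387047378080307176486728802539200 + 17701630598633860361361315523264450996233824714400 + 17379782769567790172972927968296006432665936992320 + 17069429505825508205598411397433577746368330974600 + 16769965830284709816026509443092637785905728676800 + 16480828488383249301957086866487592306838388527200 + 16201492412308956940906966750106446674519093806400 + 15931467538770474325225183970938005896610442242960 + 15670295939774237041205098987807874652403713681600 + 15417549231068200959895339326714199254784298944800 + 15172826227400451738309699019940957996771849755200 + 14935750817597319679898609972754380528072289602775 + 14705970035788130146361708280865851596871177455040 + 14483152307973158477477439973580005360554947493600 + 14266985855615350141992702063526572444725769172800 + 14057177240091594992845750562592358144068037273200 + 13853450033713455934978420844293918170965601950400 + 13655543604660406564478729117946862197094664779680 + 13463212004594767035401563919102540194318683585600 + 13276222948975395271020986642448338247175368535800 + 13094356881181211774157685455565484298583925131200 + 12917406112516600804236635652111896672927385602400 + 12745174031016379460180147176750404717288353794368 + 12577474372713532362019882082319478339429296507600 + 12414130549691278694980662834497147451904240708800 + 12254975029823441788634756900721542997392647879200 + 12099848763623145057133051117168105744261095374400 + 11948600654077855743918887978203504422457831682220 + 11801087065755906907574210348842967330822549809600 + 11657171369832054384311110222637565290202762616800 + 11516723522002752524259169135617835587911163067200 + 11379619670550338803732274264955718497578887316400 + 11245741792073275994276600450073886515254429818560 + 11114977352630563482715244630886980858100308541600 + 10987218992255499534638057910991728204558925684800 + 10862364230979868858108079980185004020416210620200 + 10740315194676724264196753238834610716816028478400 + 10620978359180316216816789313958670597740294828640 + 10504264311277235818829791629189893997765126753600 + 10390087525285091951233815633220438628224201462800 + 10278366154045467306596892884476132836522865963200 + 10169021833257749569292670619747663338261984410400 + 10061979498170825889615905665855582671543437206080 + 9957167211731546453265739981836253685381526401850 + 9854516003363179994984649878930725296872438500800 + 9753959717614576117484806512819187283639046271200 + 9655434871982105651651626649053336907036631662400 + 9558880523262284595135110382562803537966265345776 + 9464238141843846133797138992636439146501252817600 + 9371451493394396661897167041728238762712024848800 + 9280466527439111257412728526760003434918704219200 + 9191231272367581341476067675541157248044485909400 + 9103695736440271042985819411964574798063109853120 + 9017811814398381693523689040153588243364401269600 + 8933533199310546350593561105198881811183425556800 + 8850815299316930180680657761632225498116912357200 + 8769615158956224399206523286754865631161711326400 + 8689891384783895086486463984148003216332968496160 + 8611604075011067202824423768074597781951590401600 + 8534714752912754102799205698716788873184165487300 + 8459186303771933270031071135011330564571916235200 + 8384982915142354908013254721546318892952864338400 + 8312070020228073560987052506576350902579361170240 + 8240414244191624650978543433243796153419194263600 + 8169983353215627859089837933814361998261765252800 = 5107937897710127045318113342577276245986644227649095, so H_117 = 5107937897710127045318113342577276245986644227649095/955888052326228459513511038256280353796626534577600; reducing by gcd(5107937897710127045318113342577276245986644227649095, 955888052326228459513511038256280353796626534577600) = 55 gives 92871598140184128096692969865041386290666258684529/17379782769567790172972927968296006432665936992320 ≈ 5.34366. (The PNT-adjacent estimate ln(117) + γ ≈ 5.33939 matches within O(1/n).)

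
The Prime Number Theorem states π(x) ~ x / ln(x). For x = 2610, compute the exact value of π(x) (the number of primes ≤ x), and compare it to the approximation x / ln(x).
π(2610) = 379;  x/ln(x) ≈ 331.76;  relative error ≈ 12.46%.

Directly count primes up to 2610: π(2610) = 379. The PNT approximation gives 2610/ln(2610) ≈ 2610/7.86711 ≈ 331.76. Relative error (π(x) − x/ln(x)) / π(x) ≈ 12.46%; the approximation is known to undercount slightly (Li(x) is a better estimate).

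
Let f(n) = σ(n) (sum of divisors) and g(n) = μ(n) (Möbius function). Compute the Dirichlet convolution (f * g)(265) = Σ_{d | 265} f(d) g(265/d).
(σ * μ)(265) = 265

Divisors of 265: [1, 5, 53, 265]. For each d | 265:
  d = 1: σ(1) · μ(265/1) = 1 · 1 = 1
  d = 5: σ(5) · μ(265/5) = 6 · -1 = -6
  d = 53: σ(53) · μ(265/53) = 54 · -1 = -54
  d = 265: σ(265) · μ(265/265) = 324 · 1 = 324
Summing: (σ * μ)(265) = 1 + -6 + -54 + 324 = 265.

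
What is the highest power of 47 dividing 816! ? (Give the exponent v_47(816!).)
v_47(816!) = 17

Legendre's formula: v_p(n!) = Σ_{k ≥ 1} ⌊n / p^k⌋. For p = 47, n = 816, the terms are:
  ⌊816/47^1⌋ = ⌊816/47⌋ = 17
(the next term ⌊816/47^2⌋ = 0, terminating the sum). Summing: v_47(816!) = 17 = 17.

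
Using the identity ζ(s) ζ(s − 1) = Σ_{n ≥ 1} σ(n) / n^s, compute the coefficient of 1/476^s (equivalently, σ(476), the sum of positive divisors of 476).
σ(476) = 1008

In the product (Σ m^0/m^s)(Σ k / k^s) = Σ (Σ_{d | n} d) / n^s, the coefficient of 1/n^s is σ(n) = Σ_{d | n} d. For n = 476, divisors are [1, 2, 4, 7, 14, 17, 28, 34, 68, 119, 238, 476]; summing: σ(476) = 1008.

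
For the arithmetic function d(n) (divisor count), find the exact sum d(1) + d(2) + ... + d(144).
Σ_{n ≤ 144} d(n) = 746

Compute d(n) for each 1 ≤ n ≤ 144: d(1) = 1, d(2) = 2, d(3) = 2, d(4) = 3, d(5) = 2, d(6) = 4, d(7) = 2, d(8) = 4, d(9) = 3, d(10) = 4, d(11) = 2, d(12) = 6, d(13) = 2, d(14) = 4, d(15) = 4, d(16) = 5, d(17) = 2, d(18) = 6, d(19) = 2, d(20) = 6, d(21) = 4, d(22) = 4, d(23) = 2, d(24) = 8, d(25) = 3, d(26) = 4, d(27) = 4, d(28) = 6, d(29) = 2, d(30) = 8, d(31) = 2, d(32) = 6, d(33) = 4, d(34) = 4, d(35) = 4, d(36) = 9, d(37) = 2, d(38) = 4, d(39) = 4, d(40) = 8, d(41) = 2, d(42) = 8, d(43) = 2, d(44) = 6, d(45) = 6, d(46) = 4, d(47) = 2, d(48) = 10, d(49) = 3, d(50) = 6, d(51) = 4, d(52) = 6, d(53) = 2, d(54) = 8, d(55) = 4, d(56) = 8, d(57) = 4, d(58) = 4, d(59) = 2, d(60) = 12, d(61) = 2, d(62) = 4, d(63) = 6, d(64) = 7, d(65) = 4, d(66) = 8, d(67) = 2, d(68) = 6, d(69) = 4, d(70) = 8, d(71) = 2, d(72) = 12, d(73) = 2, d(74) = 4, d(75) = 6, d(76) = 6, d(77) = 4, d(78) = 8, d(79) = 2, d(80) = 10, d(81) = 5, d(82) = 4, d(83) = 2, d(84) = 12, d(85) = 4, d(86) = 4, d(87) = 4, d(88) = 8, d(89) = 2, d(90) = 12, d(91) = 4, d(92) = 6, d(93) = 4, d(94) = 4, d(95) = 4, d(96) = 12, d(97) = 2, d(98) = 6, d(99) = 6, d(100) = 9, d(101) = 2, d(102) = 8, d(103) = 2, d(104) = 8, d(105) = 8, d(106) = 4, d(107) = 2, d(108) = 12, d(109) = 2, d(110) = 8, d(111) = 4, d(112) = 10, d(113) = 2, d(114) = 8, d(115) = 4, d(116) = 6, d(117) = 6, d(118) = 4, d(119) = 4, d(120) = 16, d(121) = 3, d(122) = 4, d(123) = 4, d(124) = 6, d(125) = 4, d(126) = 12, d(127) = 2, d(128) = 8, d(129) = 4, d(130) = 8, d(131) = 2, d(132) = 12, d(133) = 4, d(134) = 4, d(135) = 8, d(136) = 8, d(137) = 2, d(138) = 8, d(139) = 2, d(140) = 12, d(141) = 4, d(142) = 4, d(143) = 4, d(144) = 15. Summing all 144 values: 746. (Dirichlet's divisor formula: Σ_{n ≤ x} d(n) = x ln(x) + (2γ − 1) x + O(√x). For x = 144, the asymptotic estimate is ≈ 737.89.)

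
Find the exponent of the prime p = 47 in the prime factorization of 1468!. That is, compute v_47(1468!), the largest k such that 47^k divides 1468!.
v_47(1468!) = 31

Legendre's formula: v_p(n!) = Σ_{k ≥ 1} ⌊n / p^k⌋. For p = 47, n = 1468, the terms are:
  ⌊1468/47^1⌋ = ⌊1468/47⌋ = 31
(the next term ⌊1468/47^2⌋ = 0, terminating the sum). Summing: v_47(1468!) = 31 = 31.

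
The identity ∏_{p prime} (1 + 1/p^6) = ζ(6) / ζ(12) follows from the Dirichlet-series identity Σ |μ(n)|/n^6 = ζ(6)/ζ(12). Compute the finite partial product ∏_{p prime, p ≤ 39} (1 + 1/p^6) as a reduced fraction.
∏ = 1409064908372656074115629844532678533864664016937571914400/1385384845877129271600296064992669038424816672643778985121

The primes p ≤ 39 are [2, 3, 5, 7, 11, 13, 17, 19, 23, 29, 31, 37]. For each, (1 + 1/p^6) = (p^6 + 1)/p^6. Multiplying these fractions over p ∈ [2, 3, 5, 7, 11, 13, 17, 19, 23, 29, 31, 37] gives 1409064908372656074115629844532678533864664016937571914400/1385384845877129271600296064992669038424816672643778985121. (In the limit P → ∞ this tends to ζ(6)/ζ(12).)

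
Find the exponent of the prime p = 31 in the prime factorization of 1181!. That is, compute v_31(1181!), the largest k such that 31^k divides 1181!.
v_31(1181!) = 39

Legendre's formula: v_p(n!) = Σ_{k ≥ 1} ⌊n / p^k⌋. For p = 31, n = 1181, the terms are:
  ⌊1181/31^1⌋ = ⌊1181/31⌋ = 38
  ⌊1181/31^2⌋ = ⌊1181/961⌋ = 1
(the next term ⌊1181/31^3⌋ = 0, terminating the sum). Summing: v_31(1181!) = 38 + 1 = 39.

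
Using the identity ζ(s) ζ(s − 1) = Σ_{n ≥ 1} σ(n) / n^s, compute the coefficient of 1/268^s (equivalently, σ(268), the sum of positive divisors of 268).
σ(268) = 476

In the product (Σ m^0/m^s)(Σ k / k^s) = Σ (Σ_{d | n} d) / n^s, the coefficient of 1/n^s is σ(n) = Σ_{d | n} d. For n = 268, divisors are [1, 2, 4, 67, 134, 268]; summing: σ(268) = 476.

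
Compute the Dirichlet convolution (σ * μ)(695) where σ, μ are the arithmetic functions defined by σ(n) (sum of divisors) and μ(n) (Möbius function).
(σ * μ)(695) = 695

Divisors of 695: [1, 5, 139, 695]. For each d | 695:
  d = 1: σ(1) · μ(695/1) = 1 · 1 = 1
  d = 5: σ(5) · μ(695/5) = 6 · -1 = -6
  d = 139: σ(139) · μ(695/139) = 140 · -1 = -140
  d = 695: σ(695) · μ(695/695) = 840 · 1 = 840
Summing: (σ * μ)(695) = 1 + -6 + -140 + 840 = 695.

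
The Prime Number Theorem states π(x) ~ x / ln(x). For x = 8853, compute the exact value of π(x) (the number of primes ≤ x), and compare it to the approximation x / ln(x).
π(8853) = 1103;  x/ln(x) ≈ 974.09;  relative error ≈ 11.69%.

Directly count primes up to 8853: π(8853) = 1103. The PNT approximation gives 8853/ln(8853) ≈ 8853/9.08851 ≈ 974.09. Relative error (π(x) − x/ln(x)) / π(x) ≈ 11.69%; the approximation is known to undercount slightly (Li(x) is a better estimate).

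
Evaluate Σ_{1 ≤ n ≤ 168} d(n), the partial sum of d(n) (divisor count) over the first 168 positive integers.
Σ_{n ≤ 168} d(n) = 894

Compute d(n) for each 1 ≤ n ≤ 168: d(1) = 1, d(2) = 2, d(3) = 2, d(4) = 3, d(5) = 2, d(6) = 4, d(7) = 2, d(8) = 4, d(9) = 3, d(10) = 4, d(11) = 2, d(12) = 6, d(13) = 2, d(14) = 4, d(15) = 4, d(16) = 5, d(17) = 2, d(18) = 6, d(19) = 2, d(20) = 6, d(21) = 4, d(22) = 4, d(23) = 2, d(24) = 8, d(25) = 3, d(26) = 4, d(27) = 4, d(28) = 6, d(29) = 2, d(30) = 8, d(31) = 2, d(32) = 6, d(33) = 4, d(34) = 4, d(35) = 4, d(36) = 9, d(37) = 2, d(38) = 4, d(39) = 4, d(40) = 8, d(41) = 2, d(42) = 8, d(43) = 2, d(44) = 6, d(45) = 6, d(46) = 4, d(47) = 2, d(48) = 10, d(49) = 3, d(50) = 6, d(51) = 4, d(52) = 6, d(53) = 2, d(54) = 8, d(55) = 4, d(56) = 8, d(57) = 4, d(58) = 4, d(59) = 2, d(60) = 12, d(61) = 2, d(62) = 4, d(63) = 6, d(64) = 7, d(65) = 4, d(66) = 8, d(67) = 2, d(68) = 6, d(69) = 4, d(70) = 8, d(71) = 2, d(72) = 12, d(73) = 2, d(74) = 4, d(75) = 6, d(76) = 6, d(77) = 4, d(78) = 8, d(79) = 2, d(80) = 10, d(81) = 5, d(82) = 4, d(83) = 2, d(84) = 12, d(85) = 4, d(86) = 4, d(87) = 4, d(88) = 8, d(89) = 2, d(90) = 12, d(91) = 4, d(92) = 6, d(93) = 4, d(94) = 4, d(95) = 4, d(96) = 12, d(97) = 2, d(98) = 6, d(99) = 6, d(100) = 9, d(101) = 2, d(102) = 8, d(103) = 2, d(104) = 8, d(105) = 8, d(106) = 4, d(107) = 2, d(108) = 12, d(109) = 2, d(110) = 8, d(111) = 4, d(112) = 10, d(113) = 2, d(114) = 8, d(115) = 4, d(116) = 6, d(117) = 6, d(118) = 4, d(119) = 4, d(120) = 16, d(121) = 3, d(122) = 4, d(123) = 4, d(124) = 6, d(125) = 4, d(126) = 12, d(127) = 2, d(128) = 8, d(129) = 4, d(130) = 8, d(131) = 2, d(132) = 12, d(133) = 4, d(134) = 4, d(135) = 8, d(136) = 8, d(137) = 2, d(138) = 8, d(139) = 2, d(140) = 12, d(141) = 4, d(142) = 4, d(143) = 4, d(144) = 15, d(145) = 4, d(146) = 4, d(147) = 6, d(148) = 6, d(149) = 2, d(150) = 12, d(151) = 2, d(152) = 8, d(153) = 6, d(154) = 8, d(155) = 4, d(156) = 12, d(157) = 2, d(158) = 4, d(159) = 4, d(160) = 12, d(161) = 4, d(162) = 10, d(163) = 2, d(164) = 6, d(165) = 8, d(166) = 4, d(167) = 2, d(168) = 16. Summing all 168 values: 894. (Dirichlet's divisor formula: Σ_{n ≤ x} d(n) = x ln(x) + (2γ − 1) x + O(√x). For x = 168, the asymptotic estimate is ≈ 886.77.)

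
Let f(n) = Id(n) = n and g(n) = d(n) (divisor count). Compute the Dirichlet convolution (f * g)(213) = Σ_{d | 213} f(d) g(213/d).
(Id * d)(213) = 365

Divisors of 213: [1, 3, 71, 213]. For each d | 213:
  d = 1: Id(1) · d(213/1) = 1 · 4 = 4
  d = 3: Id(3) · d(213/3) = 3 · 2 = 6
  d = 71: Id(71) · d(213/71) = 71 · 2 = 142
  d = 213: Id(213) · d(213/213) = 213 · 1 = 213
Summing: (Id * d)(213) = 4 + 6 + 142 + 213 = 365.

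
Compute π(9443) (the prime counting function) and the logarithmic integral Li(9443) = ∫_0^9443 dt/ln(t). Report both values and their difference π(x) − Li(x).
π(9443) = 1170;  Li(9443) ≈ 1185.47;  π(x) − Li(x) ≈ -15.47.

Direct count of primes ≤ 9443 gives π(9443) = 1170. Numerical evaluation of the logarithmic integral gives Li(9443) ≈ 1185.47. The difference π(x) − Li(x) ≈ -15.47 is typically negative for small/moderate x (Li(x) overestimates), though Littlewood's theorem shows this sign changes infinitely often.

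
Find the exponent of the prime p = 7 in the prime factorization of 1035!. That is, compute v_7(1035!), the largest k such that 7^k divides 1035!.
v_7(1035!) = 171

Legendre's formula: v_p(n!) = Σ_{k ≥ 1} ⌊n / p^k⌋. For p = 7, n = 1035, the terms are:
  ⌊1035/7^1⌋ = ⌊1035/7⌋ = 147
  ⌊1035/7^2⌋ = ⌊1035/49⌋ = 21
  ⌊1035/7^3⌋ = ⌊1035/343⌋ = 3
(the next term ⌊1035/7^4⌋ = 0, terminating the sum). Summing: v_7(1035!) = 147 + 21 + 3 = 171.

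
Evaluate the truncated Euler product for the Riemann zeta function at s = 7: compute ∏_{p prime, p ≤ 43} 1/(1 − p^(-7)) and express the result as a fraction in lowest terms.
∏ = 45646702807467713699372033067809267220048714619200580949120845685181752370766160993819090186875/45268741527906747399557358241617585589782139439825822687873840391576296184501153303048882388992

The primes p ≤ 43 are [2, 3, 5, 7, 11, 13, 17, 19, 23, 29, 31, 37, 41, 43]. For each prime, (1 − 1/p^7)^(-1) = p^7 / (p^7 − 1). The product is (1 − 1/2^7)^(-1), (1 − 1/3^7)^(-1), (1 − 1/5^7)^(-1), (1 − 1/7^7)^(-1), (1 − 1/11^7)^(-1), (1 − 1/13^7)^(-1), (1 − 1/17^7)^(-1), (1 − 1/19^7)^(-1), (1 − 1/23^7)^(-1), (1 − 1/29^7)^(-1), (1 − 1/31^7)^(-1), (1 − 1/37^7)^(-1), (1 − 1/41^7)^(-1), (1 − 1/43^7)^(-1) = ∏ p^7 / (p^7 − 1) = 45646702807467713699372033067809267220048714619200580949120845685181752370766160993819090186875/45268741527906747399557358241617585589782139439825822687873840391576296184501153303048882388992.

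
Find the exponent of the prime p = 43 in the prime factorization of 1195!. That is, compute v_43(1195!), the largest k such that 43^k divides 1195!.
v_43(1195!) = 27

Legendre's formula: v_p(n!) = Σ_{k ≥ 1} ⌊n / p^k⌋. For p = 43, n = 1195, the terms are:
  ⌊1195/43^1⌋ = ⌊1195/43⌋ = 27
(the next term ⌊1195/43^2⌋ = 0, terminating the sum). Summing: v_43(1195!) = 27 = 27.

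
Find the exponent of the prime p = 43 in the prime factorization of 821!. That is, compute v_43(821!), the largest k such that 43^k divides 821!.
v_43(821!) = 19

Legendre's formula: v_p(n!) = Σ_{k ≥ 1} ⌊n / p^k⌋. For p = 43, n = 821, the terms are:
  ⌊821/43^1⌋ = ⌊821/43⌋ = 19
(the next term ⌊821/43^2⌋ = 0, terminating the sum). Summing: v_43(821!) = 19 = 19.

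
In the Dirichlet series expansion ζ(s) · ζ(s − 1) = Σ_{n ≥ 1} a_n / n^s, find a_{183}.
σ(183) = 248

In the product (Σ m^0/m^s)(Σ k / k^s) = Σ (Σ_{d | n} d) / n^s, the coefficient of 1/n^s is σ(n) = Σ_{d | n} d. For n = 183, divisors are [1, 3, 61, 183]; summing: σ(183) = 248.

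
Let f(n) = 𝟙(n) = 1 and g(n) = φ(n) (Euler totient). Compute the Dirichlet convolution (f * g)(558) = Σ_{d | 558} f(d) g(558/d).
(𝟙 * φ)(558) = 558

Divisors of 558: [1, 2, 3, 6, 9, 18, 31, 62, 93, 186, 279, 558]. For each d | 558:
  d = 1: 𝟙(1) · φ(558/1) = 1 · 180 = 180
  d = 2: 𝟙(2) · φ(558/2) = 1 · 180 = 180
  d = 3: 𝟙(3) · φ(558/3) = 1 · 60 = 60
  d = 6: 𝟙(6) · φ(558/6) = 1 · 60 = 60
  d = 9: 𝟙(9) · φ(558/9) = 1 · 30 = 30
  d = 18: 𝟙(18) · φ(558/18) = 1 · 30 = 30
  d = 31: 𝟙(31) · φ(558/31) = 1 · 6 = 6
  d = 62: 𝟙(62) · φ(558/62) = 1 · 6 = 6
  d = 93: 𝟙(93) · φ(558/93) = 1 · 2 = 2
  d = 186: 𝟙(186) · φ(558/186) = 1 · 2 = 2
  d = 279: 𝟙(279) · φ(558/279) = 1 · 1 = 1
  d = 558: 𝟙(558) · φ(558/558) = 1 · 1 = 1
Summing: (𝟙 * φ)(558) = 180 + 180 + 60 + 60 + 30 + 30 + 6 + 6 + 2 + 2 + 1 + 1 = 558.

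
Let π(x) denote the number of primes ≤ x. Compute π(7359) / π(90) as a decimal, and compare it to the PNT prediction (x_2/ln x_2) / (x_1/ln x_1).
π(7359)/π(90) = 937/24 ≈ 39.0417;  PNT prediction ≈ 41.3239.

π(90) = 24 and π(7359) = 937, so π(7359)/π(90) ≈ 39.0417. The PNT-predicted ratio is (7359/ln(7359)) / (90/ln(90)) ≈ 41.3239. The two agree to within a few percent, as expected.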